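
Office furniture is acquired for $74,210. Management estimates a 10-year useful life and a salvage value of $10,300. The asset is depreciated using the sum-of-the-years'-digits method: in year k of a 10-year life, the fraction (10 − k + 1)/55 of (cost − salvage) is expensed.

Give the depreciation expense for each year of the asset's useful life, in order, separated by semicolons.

$11,620; $10,458; $9,296; $8,134; $6,972; $5,810; $4,648; $3,486; $2,324; $1,162

Depreciable base = $74,210 − $10,300 = $63,910.
Sum of the years' digits = 10+9+8+7+6+5+4+3+2+1 = 55.
Year 1: $63,910 × 10/55 = $11,620. Book value $62,590.
Year 2: $63,910 × 9/55 = $10,458. Book value $52,132.
Year 3: $63,910 × 8/55 = $9,296. Book value $42,836.
Year 4: $63,910 × 7/55 = $8,134. Book value $34,702.
Year 5: $63,910 × 6/55 = $6,972. Book value $27,730.
Year 6: $63,910 × 5/55 = $5,810. Book value $21,920.
Year 7: $63,910 × 4/55 = $4,648. Book value $17,272.
Year 8: $63,910 × 3/55 = $3,486. Book value $13,786.
Year 9: $63,910 × 2/55 = $2,324. Book value $11,462.
Year 10: $63,910 × 1/55 = $1,162. Book value $10,300.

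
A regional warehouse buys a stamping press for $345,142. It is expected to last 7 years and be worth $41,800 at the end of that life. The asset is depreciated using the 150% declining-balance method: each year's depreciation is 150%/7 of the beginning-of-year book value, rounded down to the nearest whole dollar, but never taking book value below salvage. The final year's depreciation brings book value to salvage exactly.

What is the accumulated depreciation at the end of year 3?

$177,727

Depreciable base = $345,142 − $41,800 = $303,342.
Year 1: ⌊$345,142 × 150%/7⌋ = $73,959. Book value $271,183.
Year 2: ⌊$271,183 × 150%/7⌋ = $58,110. Book value $213,073.
Year 3: ⌊$213,073 × 150%/7⌋ = $45,658. Book value $167,415.
Accumulated through year 3 = $345,142 − $167,415 = $177,727.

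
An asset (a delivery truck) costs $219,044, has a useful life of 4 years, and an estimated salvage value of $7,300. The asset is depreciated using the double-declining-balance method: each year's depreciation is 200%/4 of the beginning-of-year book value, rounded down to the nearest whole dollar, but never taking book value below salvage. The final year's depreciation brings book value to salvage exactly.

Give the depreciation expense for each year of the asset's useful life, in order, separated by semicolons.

Depreciable base = $219,044 − $7,300 = $211,744.
Year 1: ⌊$219,044 × 200%/4⌋ = $109,522. Book value $109,522.
Year 2: ⌊$109,522 × 200%/4⌋ = $54,761. Book value $54,761.
Year 3: ⌊$54,761 × 200%/4⌋ = $27,380. Book value $27,381.
Year 4 (final): $27,381 − $7,300 = $20,081. Book value $7,300.

$109,522; $54,761; $27,380; $20,081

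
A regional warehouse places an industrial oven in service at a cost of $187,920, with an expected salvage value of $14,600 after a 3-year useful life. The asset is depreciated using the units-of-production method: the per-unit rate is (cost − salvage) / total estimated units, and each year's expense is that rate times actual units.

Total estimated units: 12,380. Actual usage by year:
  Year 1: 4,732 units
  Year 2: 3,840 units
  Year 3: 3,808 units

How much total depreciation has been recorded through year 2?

Depreciable base = $187,920 − $14,600 = $173,320.
Rate = $173,320 / 12,380 units = $14 per unit.
Year 1: 4,732 × $14 = $66,248. Book value $121,672.
Year 2: 3,840 × $14 = $53,760. Book value $67,912.
Accumulated through year 2 = $187,920 − $67,912 = $120,008.

$120,008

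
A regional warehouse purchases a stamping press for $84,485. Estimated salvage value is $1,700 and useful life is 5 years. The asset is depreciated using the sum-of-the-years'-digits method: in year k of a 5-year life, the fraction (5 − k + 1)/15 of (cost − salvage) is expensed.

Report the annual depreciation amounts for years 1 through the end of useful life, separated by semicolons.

$27,595; $22,076; $16,557; $11,038; $5,519

Depreciable base = $84,485 − $1,700 = $82,785.
Sum of the years' digits = 5+4+3+2+1 = 15.
Year 1: $82,785 × 5/15 = $27,595. Book value $56,890.
Year 2: $82,785 × 4/15 = $22,076. Book value $34,814.
Year 3: $82,785 × 3/15 = $16,557. Book value $18,257.
Year 4: $82,785 × 2/15 = $11,038. Book value $7,219.
Year 5: $82,785 × 1/15 = $5,519. Book value $1,700.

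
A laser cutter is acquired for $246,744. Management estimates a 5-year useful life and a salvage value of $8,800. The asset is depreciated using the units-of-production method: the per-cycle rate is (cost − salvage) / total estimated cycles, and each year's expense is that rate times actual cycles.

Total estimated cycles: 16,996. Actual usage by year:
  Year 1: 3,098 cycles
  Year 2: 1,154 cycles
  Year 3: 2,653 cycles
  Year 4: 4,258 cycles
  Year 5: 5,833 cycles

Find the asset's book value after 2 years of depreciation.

Depreciable base = $246,744 − $8,800 = $237,944.
Rate = $237,944 / 16,996 cycles = $14 per cycle.
Year 1: 3,098 × $14 = $43,372. Book value $203,372.
Year 2: 1,154 × $14 = $16,156. Book value $187,216.

$187,216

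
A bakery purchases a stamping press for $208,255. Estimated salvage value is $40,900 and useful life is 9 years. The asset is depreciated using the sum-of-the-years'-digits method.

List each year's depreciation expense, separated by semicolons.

$33,471; $29,752; $26,033; $22,314; $18,595; $14,876; $11,157; $7,438; $3,719

Depreciable base = $208,255 − $40,900 = $167,355.
Sum of the years' digits = 9+8+7+6+5+4+3+2+1 = 45.
Year 1: $167,355 × 9/45 = $33,471. Book value $174,784.
Year 2: $167,355 × 8/45 = $29,752. Book value $145,032.
Year 3: $167,355 × 7/45 = $26,033. Book value $118,999.
Year 4: $167,355 × 6/45 = $22,314. Book value $96,685.
Year 5: $167,355 × 5/45 = $18,595. Book value $78,090.
Year 6: $167,355 × 4/45 = $14,876. Book value $63,214.
Year 7: $167,355 × 3/45 = $11,157. Book value $52,057.
Year 8: $167,355 × 2/45 = $7,438. Book value $44,619.
Year 9: $167,355 × 1/45 = $3,719. Book value $40,900.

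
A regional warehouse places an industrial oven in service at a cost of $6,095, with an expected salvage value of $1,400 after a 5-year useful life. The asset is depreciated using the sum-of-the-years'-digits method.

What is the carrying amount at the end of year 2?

$3,278

Depreciable base = $6,095 − $1,400 = $4,695.
Sum of the years' digits = 5+4+3+2+1 = 15.
Year 1: $4,695 × 5/15 = $1,565. Book value $4,530.
Year 2: $4,695 × 4/15 = $1,252. Book value $3,278.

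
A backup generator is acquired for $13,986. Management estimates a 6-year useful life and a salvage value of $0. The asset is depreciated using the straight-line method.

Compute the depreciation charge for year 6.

$2,331

Depreciable base = $13,986 − $0 = $13,986.
Annual expense = $13,986 / 6 = $2,331.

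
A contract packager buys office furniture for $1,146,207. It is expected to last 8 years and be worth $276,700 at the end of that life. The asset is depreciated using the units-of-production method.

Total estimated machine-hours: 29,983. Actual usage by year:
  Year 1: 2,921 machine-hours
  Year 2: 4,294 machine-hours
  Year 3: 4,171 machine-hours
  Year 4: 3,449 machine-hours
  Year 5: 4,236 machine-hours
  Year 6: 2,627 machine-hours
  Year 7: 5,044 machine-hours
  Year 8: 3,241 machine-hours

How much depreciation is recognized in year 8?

$93,989

Depreciable base = $1,146,207 − $276,700 = $869,507.
Rate = $869,507 / 29,983 machine-hours = $29 per machine-hour.
Year 1: 2,921 × $29 = $84,709. Book value $1,061,498.
Year 2: 4,294 × $29 = $124,526. Book value $936,972.
Year 3: 4,171 × $29 = $120,959. Book value $816,013.
Year 4: 3,449 × $29 = $100,021. Book value $715,992.
Year 5: 4,236 × $29 = $122,844. Book value $593,148.
Year 6: 2,627 × $29 = $76,183. Book value $516,965.
Year 7: 5,044 × $29 = $146,276. Book value $370,689.
Year 8: 3,241 × $29 = $93,989. Book value $276,700.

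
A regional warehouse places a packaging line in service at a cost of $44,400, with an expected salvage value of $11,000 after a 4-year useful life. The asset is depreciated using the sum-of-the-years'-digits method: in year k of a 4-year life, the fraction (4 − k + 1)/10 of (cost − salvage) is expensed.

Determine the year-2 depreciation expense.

Depreciable base = $44,400 − $11,000 = $33,400.
Sum of the years' digits = 4+3+2+1 = 10.
Year 1: $33,400 × 4/10 = $13,360. Book value $31,040.
Year 2: $33,400 × 3/10 = $10,020. Book value $21,020.

$10,020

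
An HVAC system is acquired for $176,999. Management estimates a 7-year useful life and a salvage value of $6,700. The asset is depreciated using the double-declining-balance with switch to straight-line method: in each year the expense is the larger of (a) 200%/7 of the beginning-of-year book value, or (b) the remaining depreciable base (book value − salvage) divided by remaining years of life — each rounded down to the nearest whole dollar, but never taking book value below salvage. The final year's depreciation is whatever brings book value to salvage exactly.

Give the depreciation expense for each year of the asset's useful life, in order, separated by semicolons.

Depreciable base = $176,999 − $6,700 = $170,299.
Year 1: DB = ⌊$176,999 × 200%/7⌋ = $50,571; SL = ⌊$170,299/7⌋ = $24,328 → take DB $50,571. Book value $126,428.
Year 2: DB = ⌊$126,428 × 200%/7⌋ = $36,122; SL = ⌊$119,728/6⌋ = $19,954 → take DB $36,122. Book value $90,306.
Year 3: DB = ⌊$90,306 × 200%/7⌋ = $25,801; SL = ⌊$83,606/5⌋ = $16,721 → take DB $25,801. Book value $64,505.
Year 4: DB = ⌊$64,505 × 200%/7⌋ = $18,430; SL = ⌊$57,805/4⌋ = $14,451 → take DB $18,430. Book value $46,075.
Year 5: DB = ⌊$46,075 × 200%/7⌋ = $13,164; SL = ⌊$39,375/3⌋ = $13,125 → take DB $13,164. Book value $32,911.
Year 6: DB = ⌊$32,911 × 200%/7⌋ = $9,403; SL = ⌊$26,211/2⌋ = $13,105 → take SL $13,105. Book value $19,806.
Year 7 (final): $19,806 − $6,700 = $13,106. Book value $6,700.

$50,571; $36,122; $25,801; $18,430; $13,164; $13,105; $13,106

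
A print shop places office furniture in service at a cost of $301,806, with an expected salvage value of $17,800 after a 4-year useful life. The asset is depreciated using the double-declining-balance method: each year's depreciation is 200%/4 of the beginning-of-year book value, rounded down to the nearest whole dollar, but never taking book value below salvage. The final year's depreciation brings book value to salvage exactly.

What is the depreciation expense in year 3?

Depreciable base = $301,806 − $17,800 = $284,006.
Year 1: ⌊$301,806 × 200%/4⌋ = $150,903. Book value $150,903.
Year 2: ⌊$150,903 × 200%/4⌋ = $75,451. Book value $75,452.
Year 3: ⌊$75,452 × 200%/4⌋ = $37,726. Book value $37,726.

$37,726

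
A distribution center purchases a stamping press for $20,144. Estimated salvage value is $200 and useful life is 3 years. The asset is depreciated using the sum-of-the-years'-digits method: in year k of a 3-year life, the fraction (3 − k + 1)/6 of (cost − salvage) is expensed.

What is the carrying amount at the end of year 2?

$3,524

Depreciable base = $20,144 − $200 = $19,944.
Sum of the years' digits = 3+2+1 = 6.
Year 1: $19,944 × 3/6 = $9,972. Book value $10,172.
Year 2: $19,944 × 2/6 = $6,648. Book value $3,524.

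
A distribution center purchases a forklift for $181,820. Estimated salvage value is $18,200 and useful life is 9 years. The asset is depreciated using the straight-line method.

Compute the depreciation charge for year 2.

Depreciable base = $181,820 − $18,200 = $163,620.
Annual expense = $163,620 / 9 = $18,180.

$18,180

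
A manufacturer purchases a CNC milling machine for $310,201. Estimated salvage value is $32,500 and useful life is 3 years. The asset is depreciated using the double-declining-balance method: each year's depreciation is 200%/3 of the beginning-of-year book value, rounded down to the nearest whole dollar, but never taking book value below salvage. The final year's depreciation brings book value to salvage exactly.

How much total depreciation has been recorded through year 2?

$275,734

Depreciable base = $310,201 − $32,500 = $277,701.
Year 1: ⌊$310,201 × 200%/3⌋ = $206,800. Book value $103,401.
Year 2: ⌊$103,401 × 200%/3⌋ = $68,934. Book value $34,467.
Accumulated through year 2 = $310,201 − $34,467 = $275,734.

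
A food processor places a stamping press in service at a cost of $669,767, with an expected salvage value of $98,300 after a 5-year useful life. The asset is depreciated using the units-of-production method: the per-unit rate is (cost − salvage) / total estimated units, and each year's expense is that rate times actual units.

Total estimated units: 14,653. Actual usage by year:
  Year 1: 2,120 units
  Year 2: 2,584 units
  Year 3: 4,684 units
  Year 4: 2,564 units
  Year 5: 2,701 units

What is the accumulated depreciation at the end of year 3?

$366,132

Depreciable base = $669,767 − $98,300 = $571,467.
Rate = $571,467 / 14,653 units = $39 per unit.
Year 1: 2,120 × $39 = $82,680. Book value $587,087.
Year 2: 2,584 × $39 = $100,776. Book value $486,311.
Year 3: 4,684 × $39 = $182,676. Book value $303,635.
Accumulated through year 3 = $669,767 − $303,635 = $366,132.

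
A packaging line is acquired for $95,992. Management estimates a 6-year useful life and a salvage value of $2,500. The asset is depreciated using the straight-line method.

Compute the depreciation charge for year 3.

Depreciable base = $95,992 − $2,500 = $93,492.
Annual expense = $93,492 / 6 = $15,582.

$15,582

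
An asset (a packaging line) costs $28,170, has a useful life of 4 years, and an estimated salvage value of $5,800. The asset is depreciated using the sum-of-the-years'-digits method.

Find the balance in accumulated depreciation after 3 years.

Depreciable base = $28,170 − $5,800 = $22,370.
Sum of the years' digits = 4+3+2+1 = 10.
Year 1: $22,370 × 4/10 = $8,948. Book value $19,222.
Year 2: $22,370 × 3/10 = $6,711. Book value $12,511.
Year 3: $22,370 × 2/10 = $4,474. Book value $8,037.
Accumulated through year 3 = $28,170 − $8,037 = $20,133.

$20,133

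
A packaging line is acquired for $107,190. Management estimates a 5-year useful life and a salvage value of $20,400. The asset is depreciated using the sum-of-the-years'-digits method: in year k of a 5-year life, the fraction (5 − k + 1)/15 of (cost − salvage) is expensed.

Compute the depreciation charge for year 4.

$11,572

Depreciable base = $107,190 − $20,400 = $86,790.
Sum of the years' digits = 5+4+3+2+1 = 15.
Year 1: $86,790 × 5/15 = $28,930. Book value $78,260.
Year 2: $86,790 × 4/15 = $23,144. Book value $55,116.
Year 3: $86,790 × 3/15 = $17,358. Book value $37,758.
Year 4: $86,790 × 2/15 = $11,572. Book value $26,186.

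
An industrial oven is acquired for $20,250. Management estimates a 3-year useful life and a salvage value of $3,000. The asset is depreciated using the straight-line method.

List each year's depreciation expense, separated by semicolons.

$5,750; $5,750; $5,750

Depreciable base = $20,250 − $3,000 = $17,250.
Annual expense = $17,250 / 3 = $5,750.
End of year 1: book value $14,500.
End of year 2: book value $8,750.
End of year 3: book value $3,000.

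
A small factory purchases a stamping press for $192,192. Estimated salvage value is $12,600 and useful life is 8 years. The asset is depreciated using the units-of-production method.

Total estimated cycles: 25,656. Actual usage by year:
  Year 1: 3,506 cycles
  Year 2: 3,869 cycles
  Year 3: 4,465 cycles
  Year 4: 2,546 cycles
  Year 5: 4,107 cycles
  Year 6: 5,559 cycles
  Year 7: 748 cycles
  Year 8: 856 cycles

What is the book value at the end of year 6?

Depreciable base = $192,192 − $12,600 = $179,592.
Rate = $179,592 / 25,656 cycles = $7 per cycle.
Year 1: 3,506 × $7 = $24,542. Book value $167,650.
Year 2: 3,869 × $7 = $27,083. Book value $140,567.
Year 3: 4,465 × $7 = $31,255. Book value $109,312.
Year 4: 2,546 × $7 = $17,822. Book value $91,490.
Year 5: 4,107 × $7 = $28,749. Book value $62,741.
Year 6: 5,559 × $7 = $38,913. Book value $23,828.

$23,828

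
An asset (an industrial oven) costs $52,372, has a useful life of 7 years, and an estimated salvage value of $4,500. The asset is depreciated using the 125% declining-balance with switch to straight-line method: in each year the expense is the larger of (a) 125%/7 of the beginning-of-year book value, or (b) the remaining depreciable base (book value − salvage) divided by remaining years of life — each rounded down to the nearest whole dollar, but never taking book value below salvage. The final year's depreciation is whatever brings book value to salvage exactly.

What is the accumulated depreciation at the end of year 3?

Depreciable base = $52,372 − $4,500 = $47,872.
Year 1: DB = ⌊$52,372 × 125%/7⌋ = $9,352; SL = ⌊$47,872/7⌋ = $6,838 → take DB $9,352. Book value $43,020.
Year 2: DB = ⌊$43,020 × 125%/7⌋ = $7,682; SL = ⌊$38,520/6⌋ = $6,420 → take DB $7,682. Book value $35,338.
Year 3: DB = ⌊$35,338 × 125%/7⌋ = $6,310; SL = ⌊$30,838/5⌋ = $6,167 → take DB $6,310. Book value $29,028.
Accumulated through year 3 = $52,372 − $29,028 = $23,344.

$23,344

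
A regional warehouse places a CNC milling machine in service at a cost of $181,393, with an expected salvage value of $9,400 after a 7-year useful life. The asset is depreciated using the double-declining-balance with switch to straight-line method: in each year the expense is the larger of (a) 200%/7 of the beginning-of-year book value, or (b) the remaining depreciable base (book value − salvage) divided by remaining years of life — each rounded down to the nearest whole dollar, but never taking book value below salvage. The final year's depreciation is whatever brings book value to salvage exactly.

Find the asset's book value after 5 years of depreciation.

$33,728

Depreciable base = $181,393 − $9,400 = $171,993.
Year 1: DB = ⌊$181,393 × 200%/7⌋ = $51,826; SL = ⌊$171,993/7⌋ = $24,570 → take DB $51,826. Book value $129,567.
Year 2: DB = ⌊$129,567 × 200%/7⌋ = $37,019; SL = ⌊$120,167/6⌋ = $20,027 → take DB $37,019. Book value $92,548.
Year 3: DB = ⌊$92,548 × 200%/7⌋ = $26,442; SL = ⌊$83,148/5⌋ = $16,629 → take DB $26,442. Book value $66,106.
Year 4: DB = ⌊$66,106 × 200%/7⌋ = $18,887; SL = ⌊$56,706/4⌋ = $14,176 → take DB $18,887. Book value $47,219.
Year 5: DB = ⌊$47,219 × 200%/7⌋ = $13,491; SL = ⌊$37,819/3⌋ = $12,606 → take DB $13,491. Book value $33,728.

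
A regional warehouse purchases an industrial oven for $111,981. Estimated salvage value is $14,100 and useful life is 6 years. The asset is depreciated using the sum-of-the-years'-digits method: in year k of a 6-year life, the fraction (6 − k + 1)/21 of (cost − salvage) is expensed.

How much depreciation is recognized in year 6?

$4,661

Depreciable base = $111,981 − $14,100 = $97,881.
Sum of the years' digits = 6+5+4+3+2+1 = 21.
Year 1: $97,881 × 6/21 = $27,966. Book value $84,015.
Year 2: $97,881 × 5/21 = $23,305. Book value $60,710.
Year 3: $97,881 × 4/21 = $18,644. Book value $42,066.
Year 4: $97,881 × 3/21 = $13,983. Book value $28,083.
Year 5: $97,881 × 2/21 = $9,322. Book value $18,761.
Year 6: $97,881 × 1/21 = $4,661. Book value $14,100.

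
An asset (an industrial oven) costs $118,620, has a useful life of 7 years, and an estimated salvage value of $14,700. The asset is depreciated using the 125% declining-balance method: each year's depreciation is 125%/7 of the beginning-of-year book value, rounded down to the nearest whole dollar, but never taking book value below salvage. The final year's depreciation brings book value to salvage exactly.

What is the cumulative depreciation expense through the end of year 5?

$74,257

Depreciable base = $118,620 − $14,700 = $103,920.
Year 1: ⌊$118,620 × 125%/7⌋ = $21,182. Book value $97,438.
Year 2: ⌊$97,438 × 125%/7⌋ = $17,399. Book value $80,039.
Year 3: ⌊$80,039 × 125%/7⌋ = $14,292. Book value $65,747.
Year 4: ⌊$65,747 × 125%/7⌋ = $11,740. Book value $54,007.
Year 5: ⌊$54,007 × 125%/7⌋ = $9,644. Book value $44,363.
Accumulated through year 5 = $118,620 − $44,363 = $74,257.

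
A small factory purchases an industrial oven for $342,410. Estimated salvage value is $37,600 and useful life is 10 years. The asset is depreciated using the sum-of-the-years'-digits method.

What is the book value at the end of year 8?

$54,226

Depreciable base = $342,410 − $37,600 = $304,810.
Sum of the years' digits = 10+9+8+7+6+5+4+3+2+1 = 55.
Year 1: $304,810 × 10/55 = $55,420. Book value $286,990.
Year 2: $304,810 × 9/55 = $49,878. Book value $237,112.
Year 3: $304,810 × 8/55 = $44,336. Book value $192,776.
Year 4: $304,810 × 7/55 = $38,794. Book value $153,982.
Year 5: $304,810 × 6/55 = $33,252. Book value $120,730.
Year 6: $304,810 × 5/55 = $27,710. Book value $93,020.
Year 7: $304,810 × 4/55 = $22,168. Book value $70,852.
Year 8: $304,810 × 3/55 = $16,626. Book value $54,226.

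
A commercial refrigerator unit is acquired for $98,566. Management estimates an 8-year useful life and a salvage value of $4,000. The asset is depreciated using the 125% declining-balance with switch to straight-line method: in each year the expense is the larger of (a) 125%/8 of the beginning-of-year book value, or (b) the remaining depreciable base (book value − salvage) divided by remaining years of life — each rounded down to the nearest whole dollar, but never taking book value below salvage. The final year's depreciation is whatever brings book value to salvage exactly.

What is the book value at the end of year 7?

$15,029

Depreciable base = $98,566 − $4,000 = $94,566.
Year 1: DB = ⌊$98,566 × 125%/8⌋ = $15,400; SL = ⌊$94,566/8⌋ = $11,820 → take DB $15,400. Book value $83,166.
Year 2: DB = ⌊$83,166 × 125%/8⌋ = $12,994; SL = ⌊$79,166/7⌋ = $11,309 → take DB $12,994. Book value $70,172.
Year 3: DB = ⌊$70,172 × 125%/8⌋ = $10,964; SL = ⌊$66,172/6⌋ = $11,028 → take SL $11,028. Book value $59,144.
Year 4: DB = ⌊$59,144 × 125%/8⌋ = $9,241; SL = ⌊$55,144/5⌋ = $11,028 → take SL $11,028. Book value $48,116.
Year 5: DB = ⌊$48,116 × 125%/8⌋ = $7,518; SL = ⌊$44,116/4⌋ = $11,029 → take SL $11,029. Book value $37,087.
Year 6: DB = ⌊$37,087 × 125%/8⌋ = $5,794; SL = ⌊$33,087/3⌋ = $11,029 → take SL $11,029. Book value $26,058.
Year 7: DB = ⌊$26,058 × 125%/8⌋ = $4,071; SL = ⌊$22,058/2⌋ = $11,029 → take SL $11,029. Book value $15,029.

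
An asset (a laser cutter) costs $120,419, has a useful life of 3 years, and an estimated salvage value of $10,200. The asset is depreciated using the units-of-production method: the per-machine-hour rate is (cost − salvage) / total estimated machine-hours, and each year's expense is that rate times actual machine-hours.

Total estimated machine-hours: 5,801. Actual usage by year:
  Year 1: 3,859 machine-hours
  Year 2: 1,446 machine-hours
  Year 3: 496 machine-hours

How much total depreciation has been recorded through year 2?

Depreciable base = $120,419 − $10,200 = $110,219.
Rate = $110,219 / 5,801 machine-hours = $19 per machine-hour.
Year 1: 3,859 × $19 = $73,321. Book value $47,098.
Year 2: 1,446 × $19 = $27,474. Book value $19,624.
Accumulated through year 2 = $120,419 − $19,624 = $100,795.

$100,795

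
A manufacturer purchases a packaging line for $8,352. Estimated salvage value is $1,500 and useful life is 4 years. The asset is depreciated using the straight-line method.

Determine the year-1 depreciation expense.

Depreciable base = $8,352 − $1,500 = $6,852.
Annual expense = $6,852 / 4 = $1,713.

$1,713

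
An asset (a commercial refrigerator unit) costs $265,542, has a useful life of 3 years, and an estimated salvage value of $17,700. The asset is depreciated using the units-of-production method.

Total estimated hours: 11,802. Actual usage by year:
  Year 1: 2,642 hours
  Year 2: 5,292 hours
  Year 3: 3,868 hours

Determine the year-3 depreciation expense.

Depreciable base = $265,542 − $17,700 = $247,842.
Rate = $247,842 / 11,802 hours = $21 per hour.
Year 1: 2,642 × $21 = $55,482. Book value $210,060.
Year 2: 5,292 × $21 = $111,132. Book value $98,928.
Year 3: 3,868 × $21 = $81,228. Book value $17,700.

$81,228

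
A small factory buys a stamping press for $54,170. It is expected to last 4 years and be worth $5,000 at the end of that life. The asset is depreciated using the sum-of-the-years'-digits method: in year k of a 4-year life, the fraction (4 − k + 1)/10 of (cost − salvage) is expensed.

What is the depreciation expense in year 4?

Depreciable base = $54,170 − $5,000 = $49,170.
Sum of the years' digits = 4+3+2+1 = 10.
Year 1: $49,170 × 4/10 = $19,668. Book value $34,502.
Year 2: $49,170 × 3/10 = $14,751. Book value $19,751.
Year 3: $49,170 × 2/10 = $9,834. Book value $9,917.
Year 4: $49,170 × 1/10 = $4,917. Book value $5,000.

$4,917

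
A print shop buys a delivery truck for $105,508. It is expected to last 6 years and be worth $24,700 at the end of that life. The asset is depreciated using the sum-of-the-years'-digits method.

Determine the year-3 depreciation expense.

Depreciable base = $105,508 − $24,700 = $80,808.
Sum of the years' digits = 6+5+4+3+2+1 = 21.
Year 1: $80,808 × 6/21 = $23,088. Book value $82,420.
Year 2: $80,808 × 5/21 = $19,240. Book value $63,180.
Year 3: $80,808 × 4/21 = $15,392. Book value $47,788.

$15,392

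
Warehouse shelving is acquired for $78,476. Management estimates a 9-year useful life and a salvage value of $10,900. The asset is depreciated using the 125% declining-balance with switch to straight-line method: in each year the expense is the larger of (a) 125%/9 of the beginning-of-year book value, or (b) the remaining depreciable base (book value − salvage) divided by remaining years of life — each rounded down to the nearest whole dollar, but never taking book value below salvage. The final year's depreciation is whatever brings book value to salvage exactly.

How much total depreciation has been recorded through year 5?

Depreciable base = $78,476 − $10,900 = $67,576.
Year 1: DB = ⌊$78,476 × 125%/9⌋ = $10,899; SL = ⌊$67,576/9⌋ = $7,508 → take DB $10,899. Book value $67,577.
Year 2: DB = ⌊$67,577 × 125%/9⌋ = $9,385; SL = ⌊$56,677/8⌋ = $7,084 → take DB $9,385. Book value $58,192.
Year 3: DB = ⌊$58,192 × 125%/9⌋ = $8,082; SL = ⌊$47,292/7⌋ = $6,756 → take DB $8,082. Book value $50,110.
Year 4: DB = ⌊$50,110 × 125%/9⌋ = $6,959; SL = ⌊$39,210/6⌋ = $6,535 → take DB $6,959. Book value $43,151.
Year 5: DB = ⌊$43,151 × 125%/9⌋ = $5,993; SL = ⌊$32,251/5⌋ = $6,450 → take SL $6,450. Book value $36,701.
Accumulated through year 5 = $78,476 − $36,701 = $41,775.

$41,775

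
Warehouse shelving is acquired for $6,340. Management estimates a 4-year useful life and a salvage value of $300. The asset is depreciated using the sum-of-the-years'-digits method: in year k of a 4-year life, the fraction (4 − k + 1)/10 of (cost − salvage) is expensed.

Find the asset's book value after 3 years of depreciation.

Depreciable base = $6,340 − $300 = $6,040.
Sum of the years' digits = 4+3+2+1 = 10.
Year 1: $6,040 × 4/10 = $2,416. Book value $3,924.
Year 2: $6,040 × 3/10 = $1,812. Book value $2,112.
Year 3: $6,040 × 2/10 = $1,208. Book value $904.

$904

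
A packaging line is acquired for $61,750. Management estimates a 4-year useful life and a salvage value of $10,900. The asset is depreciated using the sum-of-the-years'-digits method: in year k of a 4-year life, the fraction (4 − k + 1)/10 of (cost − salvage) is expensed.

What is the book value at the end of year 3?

$15,985

Depreciable base = $61,750 − $10,900 = $50,850.
Sum of the years' digits = 4+3+2+1 = 10.
Year 1: $50,850 × 4/10 = $20,340. Book value $41,410.
Year 2: $50,850 × 3/10 = $15,255. Book value $26,155.
Year 3: $50,850 × 2/10 = $10,170. Book value $15,985.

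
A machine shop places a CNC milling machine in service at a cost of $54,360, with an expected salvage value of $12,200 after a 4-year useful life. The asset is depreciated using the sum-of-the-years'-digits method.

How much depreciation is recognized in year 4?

Depreciable base = $54,360 − $12,200 = $42,160.
Sum of the years' digits = 4+3+2+1 = 10.
Year 1: $42,160 × 4/10 = $16,864. Book value $37,496.
Year 2: $42,160 × 3/10 = $12,648. Book value $24,848.
Year 3: $42,160 × 2/10 = $8,432. Book value $16,416.
Year 4: $42,160 × 1/10 = $4,216. Book value $12,200.

$4,216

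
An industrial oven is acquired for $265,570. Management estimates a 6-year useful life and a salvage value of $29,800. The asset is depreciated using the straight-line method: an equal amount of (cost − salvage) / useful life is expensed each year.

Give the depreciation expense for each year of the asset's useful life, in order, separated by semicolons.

Depreciable base = $265,570 − $29,800 = $235,770.
Annual expense = $235,770 / 6 = $39,295.
End of year 1: book value $226,275.
End of year 2: book value $186,980.
End of year 3: book value $147,685.
End of year 4: book value $108,390.
End of year 5: book value $69,095.
End of year 6: book value $29,800.

$39,295; $39,295; $39,295; $39,295; $39,295; $39,295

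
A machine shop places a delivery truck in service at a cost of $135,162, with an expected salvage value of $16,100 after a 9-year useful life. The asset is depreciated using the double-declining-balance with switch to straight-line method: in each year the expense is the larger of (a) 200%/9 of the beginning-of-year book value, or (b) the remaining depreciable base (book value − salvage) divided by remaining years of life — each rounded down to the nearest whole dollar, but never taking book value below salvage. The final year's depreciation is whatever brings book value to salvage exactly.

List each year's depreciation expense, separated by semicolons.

$30,036; $23,361; $18,170; $14,132; $10,991; $8,549; $6,649; $5,172; $2,002

Depreciable base = $135,162 − $16,100 = $119,062.
Year 1: DB = ⌊$135,162 × 200%/9⌋ = $30,036; SL = ⌊$119,062/9⌋ = $13,229 → take DB $30,036. Book value $105,126.
Year 2: DB = ⌊$105,126 × 200%/9⌋ = $23,361; SL = ⌊$89,026/8⌋ = $11,128 → take DB $23,361. Book value $81,765.
Year 3: DB = ⌊$81,765 × 200%/9⌋ = $18,170; SL = ⌊$65,665/7⌋ = $9,380 → take DB $18,170. Book value $63,595.
Year 4: DB = ⌊$63,595 × 200%/9⌋ = $14,132; SL = ⌊$47,495/6⌋ = $7,915 → take DB $14,132. Book value $49,463.
Year 5: DB = ⌊$49,463 × 200%/9⌋ = $10,991; SL = ⌊$33,363/5⌋ = $6,672 → take DB $10,991. Book value $38,472.
Year 6: DB = ⌊$38,472 × 200%/9⌋ = $8,549; SL = ⌊$22,372/4⌋ = $5,593 → take DB $8,549. Book value $29,923.
Year 7: DB = ⌊$29,923 × 200%/9⌋ = $6,649; SL = ⌊$13,823/3⌋ = $4,607 → take DB $6,649. Book value $23,274.
Year 8: DB = ⌊$23,274 × 200%/9⌋ = $5,172; SL = ⌊$7,174/2⌋ = $3,587 → take DB $5,172. Book value $18,102.
Year 9 (final): $18,102 − $16,100 = $2,002. Book value $16,100.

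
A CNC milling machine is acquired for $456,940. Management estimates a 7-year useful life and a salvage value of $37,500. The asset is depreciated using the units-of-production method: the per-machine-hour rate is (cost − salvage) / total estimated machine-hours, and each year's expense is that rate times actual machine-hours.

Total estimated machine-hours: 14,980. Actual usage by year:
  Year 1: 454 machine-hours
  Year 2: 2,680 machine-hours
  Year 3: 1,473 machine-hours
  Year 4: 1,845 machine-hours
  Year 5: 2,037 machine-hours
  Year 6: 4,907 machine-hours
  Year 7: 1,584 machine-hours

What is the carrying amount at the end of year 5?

$219,248

Depreciable base = $456,940 − $37,500 = $419,440.
Rate = $419,440 / 14,980 machine-hours = $28 per machine-hour.
Year 1: 454 × $28 = $12,712. Book value $444,228.
Year 2: 2,680 × $28 = $75,040. Book value $369,188.
Year 3: 1,473 × $28 = $41,244. Book value $327,944.
Year 4: 1,845 × $28 = $51,660. Book value $276,284.
Year 5: 2,037 × $28 = $57,036. Book value $219,248.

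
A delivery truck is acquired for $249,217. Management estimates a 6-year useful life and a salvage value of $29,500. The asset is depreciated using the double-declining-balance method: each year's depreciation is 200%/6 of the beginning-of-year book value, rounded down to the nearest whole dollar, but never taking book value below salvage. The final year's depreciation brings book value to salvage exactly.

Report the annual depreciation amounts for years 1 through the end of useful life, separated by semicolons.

$83,072; $55,381; $36,921; $24,614; $16,409; $3,320

Depreciable base = $249,217 − $29,500 = $219,717.
Year 1: ⌊$249,217 × 200%/6⌋ = $83,072. Book value $166,145.
Year 2: ⌊$166,145 × 200%/6⌋ = $55,381. Book value $110,764.
Year 3: ⌊$110,764 × 200%/6⌋ = $36,921. Book value $73,843.
Year 4: ⌊$73,843 × 200%/6⌋ = $24,614. Book value $49,229.
Year 5: ⌊$49,229 × 200%/6⌋ = $16,409. Book value $32,820.
Year 6 (final): $32,820 − $29,500 = $3,320. Book value $29,500.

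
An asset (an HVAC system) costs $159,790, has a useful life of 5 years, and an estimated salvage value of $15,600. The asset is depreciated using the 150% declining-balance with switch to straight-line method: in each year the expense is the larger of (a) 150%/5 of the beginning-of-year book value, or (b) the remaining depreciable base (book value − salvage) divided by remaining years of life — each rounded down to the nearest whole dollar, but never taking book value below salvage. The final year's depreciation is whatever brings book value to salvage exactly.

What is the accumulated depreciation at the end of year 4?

Depreciable base = $159,790 − $15,600 = $144,190.
Year 1: DB = ⌊$159,790 × 150%/5⌋ = $47,937; SL = ⌊$144,190/5⌋ = $28,838 → take DB $47,937. Book value $111,853.
Year 2: DB = ⌊$111,853 × 150%/5⌋ = $33,555; SL = ⌊$96,253/4⌋ = $24,063 → take DB $33,555. Book value $78,298.
Year 3: DB = ⌊$78,298 × 150%/5⌋ = $23,489; SL = ⌊$62,698/3⌋ = $20,899 → take DB $23,489. Book value $54,809.
Year 4: DB = ⌊$54,809 × 150%/5⌋ = $16,442; SL = ⌊$39,209/2⌋ = $19,604 → take SL $19,604. Book value $35,205.
Accumulated through year 4 = $159,790 − $35,205 = $124,585.

$124,585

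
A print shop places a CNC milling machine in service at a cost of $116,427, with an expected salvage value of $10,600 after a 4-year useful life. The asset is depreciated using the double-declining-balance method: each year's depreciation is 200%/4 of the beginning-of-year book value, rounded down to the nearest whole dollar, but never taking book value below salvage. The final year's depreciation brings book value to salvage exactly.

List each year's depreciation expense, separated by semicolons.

$58,213; $29,107; $14,553; $3,954

Depreciable base = $116,427 − $10,600 = $105,827.
Year 1: ⌊$116,427 × 200%/4⌋ = $58,213. Book value $58,214.
Year 2: ⌊$58,214 × 200%/4⌋ = $29,107. Book value $29,107.
Year 3: ⌊$29,107 × 200%/4⌋ = $14,553. Book value $14,554.
Year 4 (final): $14,554 − $10,600 = $3,954. Book value $10,600.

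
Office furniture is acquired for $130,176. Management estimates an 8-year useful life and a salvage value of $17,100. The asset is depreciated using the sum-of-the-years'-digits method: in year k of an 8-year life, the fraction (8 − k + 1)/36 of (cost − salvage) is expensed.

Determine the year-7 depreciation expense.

$6,282

Depreciable base = $130,176 − $17,100 = $113,076.
Sum of the years' digits = 8+7+6+5+4+3+2+1 = 36.
Year 1: $113,076 × 8/36 = $25,128. Book value $105,048.
Year 2: $113,076 × 7/36 = $21,987. Book value $83,061.
Year 3: $113,076 × 6/36 = $18,846. Book value $64,215.
Year 4: $113,076 × 5/36 = $15,705. Book value $48,510.
Year 5: $113,076 × 4/36 = $12,564. Book value $35,946.
Year 6: $113,076 × 3/36 = $9,423. Book value $26,523.
Year 7: $113,076 × 2/36 = $6,282. Book value $20,241.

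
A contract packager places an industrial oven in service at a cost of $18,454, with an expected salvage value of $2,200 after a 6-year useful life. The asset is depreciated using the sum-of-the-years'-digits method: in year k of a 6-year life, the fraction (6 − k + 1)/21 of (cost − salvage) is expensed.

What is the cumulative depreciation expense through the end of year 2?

Depreciable base = $18,454 − $2,200 = $16,254.
Sum of the years' digits = 6+5+4+3+2+1 = 21.
Year 1: $16,254 × 6/21 = $4,644. Book value $13,810.
Year 2: $16,254 × 5/21 = $3,870. Book value $9,940.
Accumulated through year 2 = $18,454 − $9,940 = $8,514.

$8,514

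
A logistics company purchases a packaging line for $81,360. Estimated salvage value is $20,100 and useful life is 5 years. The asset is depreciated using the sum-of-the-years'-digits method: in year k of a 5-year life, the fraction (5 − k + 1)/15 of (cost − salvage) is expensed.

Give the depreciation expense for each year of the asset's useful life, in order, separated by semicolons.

Depreciable base = $81,360 − $20,100 = $61,260.
Sum of the years' digits = 5+4+3+2+1 = 15.
Year 1: $61,260 × 5/15 = $20,420. Book value $60,940.
Year 2: $61,260 × 4/15 = $16,336. Book value $44,604.
Year 3: $61,260 × 3/15 = $12,252. Book value $32,352.
Year 4: $61,260 × 2/15 = $8,168. Book value $24,184.
Year 5: $61,260 × 1/15 = $4,084. Book value $20,100.

$20,420; $16,336; $12,252; $8,168; $4,084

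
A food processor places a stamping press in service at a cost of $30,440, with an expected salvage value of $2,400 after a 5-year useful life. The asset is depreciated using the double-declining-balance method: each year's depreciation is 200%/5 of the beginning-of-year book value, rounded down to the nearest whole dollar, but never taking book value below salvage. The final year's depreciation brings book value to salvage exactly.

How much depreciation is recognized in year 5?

Depreciable base = $30,440 − $2,400 = $28,040.
Year 1: ⌊$30,440 × 200%/5⌋ = $12,176. Book value $18,264.
Year 2: ⌊$18,264 × 200%/5⌋ = $7,305. Book value $10,959.
Year 3: ⌊$10,959 × 200%/5⌋ = $4,383. Book value $6,576.
Year 4: ⌊$6,576 × 200%/5⌋ = $2,630. Book value $3,946.
Year 5 (final): $3,946 − $2,400 = $1,546. Book value $2,400.

$1,546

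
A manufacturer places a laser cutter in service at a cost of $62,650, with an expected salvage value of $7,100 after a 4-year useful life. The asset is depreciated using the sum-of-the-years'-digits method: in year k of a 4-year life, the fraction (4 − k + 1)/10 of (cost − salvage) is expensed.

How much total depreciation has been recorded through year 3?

$49,995

Depreciable base = $62,650 − $7,100 = $55,550.
Sum of the years' digits = 4+3+2+1 = 10.
Year 1: $55,550 × 4/10 = $22,220. Book value $40,430.
Year 2: $55,550 × 3/10 = $16,665. Book value $23,765.
Year 3: $55,550 × 2/10 = $11,110. Book value $12,655.
Accumulated through year 3 = $62,650 − $12,655 = $49,995.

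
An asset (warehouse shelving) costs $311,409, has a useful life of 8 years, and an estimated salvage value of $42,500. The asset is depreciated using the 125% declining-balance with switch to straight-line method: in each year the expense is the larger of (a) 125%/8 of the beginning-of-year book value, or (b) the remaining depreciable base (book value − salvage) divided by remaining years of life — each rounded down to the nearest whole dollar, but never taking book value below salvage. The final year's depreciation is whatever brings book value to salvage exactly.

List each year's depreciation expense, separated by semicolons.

$48,657; $41,055; $34,640; $29,227; $28,832; $28,832; $28,833; $28,833

Depreciable base = $311,409 − $42,500 = $268,909.
Year 1: DB = ⌊$311,409 × 125%/8⌋ = $48,657; SL = ⌊$268,909/8⌋ = $33,613 → take DB $48,657. Book value $262,752.
Year 2: DB = ⌊$262,752 × 125%/8⌋ = $41,055; SL = ⌊$220,252/7⌋ = $31,464 → take DB $41,055. Book value $221,697.
Year 3: DB = ⌊$221,697 × 125%/8⌋ = $34,640; SL = ⌊$179,197/6⌋ = $29,866 → take DB $34,640. Book value $187,057.
Year 4: DB = ⌊$187,057 × 125%/8⌋ = $29,227; SL = ⌊$144,557/5⌋ = $28,911 → take DB $29,227. Book value $157,830.
Year 5: DB = ⌊$157,830 × 125%/8⌋ = $24,660; SL = ⌊$115,330/4⌋ = $28,832 → take SL $28,832. Book value $128,998.
Year 6: DB = ⌊$128,998 × 125%/8⌋ = $20,155; SL = ⌊$86,498/3⌋ = $28,832 → take SL $28,832. Book value $100,166.
Year 7: DB = ⌊$100,166 × 125%/8⌋ = $15,650; SL = ⌊$57,666/2⌋ = $28,833 → take SL $28,833. Book value $71,333.
Year 8 (final): $71,333 − $42,500 = $28,833. Book value $42,500.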